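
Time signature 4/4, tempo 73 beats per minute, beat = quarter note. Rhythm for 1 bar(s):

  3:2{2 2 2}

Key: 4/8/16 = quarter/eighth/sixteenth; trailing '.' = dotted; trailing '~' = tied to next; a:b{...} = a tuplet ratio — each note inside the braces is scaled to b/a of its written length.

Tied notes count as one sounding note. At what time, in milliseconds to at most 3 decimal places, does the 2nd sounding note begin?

1. 0.0ms @ 0 + 1095.89ms (4/3)
2. 1095.89ms @ 4/3 + 1095.89ms (4/3)
3. 2191.781ms @ 8/3 + 1095.89ms (4/3)

note 2 onset = 4/3b = 1095.89ms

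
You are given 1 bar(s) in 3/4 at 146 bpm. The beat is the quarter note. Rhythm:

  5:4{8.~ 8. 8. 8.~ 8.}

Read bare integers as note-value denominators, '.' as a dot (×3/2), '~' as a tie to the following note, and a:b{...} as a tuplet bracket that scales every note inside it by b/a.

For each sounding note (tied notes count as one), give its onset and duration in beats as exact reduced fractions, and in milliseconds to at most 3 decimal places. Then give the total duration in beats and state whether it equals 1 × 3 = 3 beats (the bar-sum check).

1) 0.0ms=0b +493.151ms=6/5b
2) 493.151ms=6/5b +246.575ms=3/5b
3) 739.726ms=9/5b +493.151ms=6/5b
Σ=3b of 3 (146bpm 3/4) — PASS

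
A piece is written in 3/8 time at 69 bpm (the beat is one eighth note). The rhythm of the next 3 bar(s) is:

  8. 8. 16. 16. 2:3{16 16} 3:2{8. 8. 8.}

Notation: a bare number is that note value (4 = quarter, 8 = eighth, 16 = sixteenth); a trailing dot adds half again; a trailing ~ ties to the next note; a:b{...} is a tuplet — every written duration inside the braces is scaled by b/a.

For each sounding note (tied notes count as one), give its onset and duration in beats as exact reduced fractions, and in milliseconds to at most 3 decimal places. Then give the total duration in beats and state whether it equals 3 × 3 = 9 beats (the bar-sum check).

1) 0.0ms=0b +1304.348ms=3/2b
2) 1304.348ms=3/2b +1304.348ms=3/2b
3) 2608.696ms=3b +652.174ms=3/4b
4) 3260.87ms=15/4b +652.174ms=3/4b
5) 3913.043ms=9/2b +652.174ms=3/4b
6) 4565.217ms=21/4b +652.174ms=3/4b
7) 5217.391ms=6b +869.565ms=1b
8) 6086.957ms=7b +869.565ms=1b
9) 6956.522ms=8b +869.565ms=1b
Σ=9b of 9 (69bpm 3/8) — PASS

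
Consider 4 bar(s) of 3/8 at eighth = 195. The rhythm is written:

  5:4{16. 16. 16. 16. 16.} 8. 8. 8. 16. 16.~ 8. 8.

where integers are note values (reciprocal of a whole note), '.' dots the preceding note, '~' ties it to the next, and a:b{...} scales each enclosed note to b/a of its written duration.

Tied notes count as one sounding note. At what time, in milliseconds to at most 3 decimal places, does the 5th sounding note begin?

1. 0.0ms @ 0 + 184.615ms (3/5)
2. 184.615ms @ 3/5 + 184.615ms (3/5)
3. 369.231ms @ 6/5 + 184.615ms (3/5)
4. 553.846ms @ 9/5 + 184.615ms (3/5)
5. 738.462ms @ 12/5 + 184.615ms (3/5)
6. 923.077ms @ 3 + 461.538ms (3/2)
7. 1384.615ms @ 9/2 + 461.538ms (3/2)
8. 1846.154ms @ 6 + 461.538ms (3/2)
9. 2307.692ms @ 15/2 + 230.769ms (3/4)
10. 2538.462ms @ 33/4 + 692.308ms (9/4)
11. 3230.769ms @ 21/2 + 461.538ms (3/2)

note 5 onset = 12/5b = 738.462ms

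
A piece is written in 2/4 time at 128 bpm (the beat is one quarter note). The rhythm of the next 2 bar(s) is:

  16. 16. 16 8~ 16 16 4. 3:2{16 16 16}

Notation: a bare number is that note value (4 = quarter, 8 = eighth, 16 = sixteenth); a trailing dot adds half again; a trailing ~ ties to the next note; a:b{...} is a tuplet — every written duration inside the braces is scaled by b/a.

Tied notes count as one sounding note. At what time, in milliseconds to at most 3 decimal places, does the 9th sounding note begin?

1. 0.0ms @ 0 + 175.781ms (3/8)
2. 175.781ms @ 3/8 + 175.781ms (3/8)
3. 351.562ms @ 3/4 + 117.188ms (1/4)
4. 468.75ms @ 1 + 351.562ms (3/4)
5. 820.312ms @ 7/4 + 117.188ms (1/4)
6. 937.5ms @ 2 + 703.125ms (3/2)
7. 1640.625ms @ 7/2 + 78.125ms (1/6)
8. 1718.75ms @ 11/3 + 78.125ms (1/6)
9. 1796.875ms @ 23/6 + 78.125ms (1/6)

note 9 onset = 23/6b = 1796.875ms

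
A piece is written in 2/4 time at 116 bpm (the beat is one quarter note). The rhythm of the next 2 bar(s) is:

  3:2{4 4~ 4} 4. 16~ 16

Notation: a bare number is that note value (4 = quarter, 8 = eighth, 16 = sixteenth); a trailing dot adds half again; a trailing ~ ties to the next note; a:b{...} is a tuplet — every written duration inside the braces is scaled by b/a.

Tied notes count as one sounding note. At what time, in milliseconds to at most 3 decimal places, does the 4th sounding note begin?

1. 0.0ms @ 0 + 344.828ms (2/3)
2. 344.828ms @ 2/3 + 689.655ms (4/3)
3. 1034.483ms @ 2 + 775.862ms (3/2)
4. 1810.345ms @ 7/2 + 258.621ms (1/2)

note 4 onset = 7/2b = 1810.345ms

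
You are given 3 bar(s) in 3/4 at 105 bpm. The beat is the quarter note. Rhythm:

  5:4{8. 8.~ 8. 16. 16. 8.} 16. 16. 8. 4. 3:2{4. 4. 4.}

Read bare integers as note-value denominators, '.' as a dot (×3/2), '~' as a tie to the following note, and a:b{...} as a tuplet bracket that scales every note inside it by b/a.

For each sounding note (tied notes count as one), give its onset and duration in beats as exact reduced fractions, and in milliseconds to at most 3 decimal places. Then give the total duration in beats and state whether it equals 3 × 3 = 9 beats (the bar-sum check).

1) 0.0ms=0b +342.857ms=3/5b
2) 342.857ms=3/5b +685.714ms=6/5b
3) 1028.571ms=9/5b +171.429ms=3/10b
4) 1200.0ms=21/10b +171.429ms=3/10b
5) 1371.429ms=12/5b +342.857ms=3/5b
6) 1714.286ms=3b +214.286ms=3/8b
7) 1928.571ms=27/8b +214.286ms=3/8b
8) 2142.857ms=15/4b +428.571ms=3/4b
9) 2571.429ms=9/2b +857.143ms=3/2b
10) 3428.571ms=6b +571.429ms=1b
11) 4000.0ms=7b +571.429ms=1b
12) 4571.429ms=8b +571.429ms=1b
Σ=9b of 9 (105bpm 3/4) — PASS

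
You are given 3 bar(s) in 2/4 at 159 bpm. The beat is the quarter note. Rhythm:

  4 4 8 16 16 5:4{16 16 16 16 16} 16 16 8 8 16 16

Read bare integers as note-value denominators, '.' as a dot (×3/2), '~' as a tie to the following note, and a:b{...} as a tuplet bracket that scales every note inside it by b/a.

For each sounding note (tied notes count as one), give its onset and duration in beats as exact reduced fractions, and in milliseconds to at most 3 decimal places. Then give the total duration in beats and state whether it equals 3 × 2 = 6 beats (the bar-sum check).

1) 0.0ms=0b +377.358ms=1b
2) 377.358ms=1b +377.358ms=1b
3) 754.717ms=2b +188.679ms=1/2b
4) 943.396ms=5/2b +94.34ms=1/4b
5) 1037.736ms=11/4b +94.34ms=1/4b
6) 1132.075ms=3b +75.472ms=1/5b
7) 1207.547ms=16/5b +75.472ms=1/5b
8) 1283.019ms=17/5b +75.472ms=1/5b
9) 1358.491ms=18/5b +75.472ms=1/5b
10) 1433.962ms=19/5b +75.472ms=1/5b
11) 1509.434ms=4b +94.34ms=1/4b
12) 1603.774ms=17/4b +94.34ms=1/4b
13) 1698.113ms=9/2b +188.679ms=1/2b
14) 1886.792ms=5b +188.679ms=1/2b
15) 2075.472ms=11/2b +94.34ms=1/4b
16) 2169.811ms=23/4b +94.34ms=1/4b
Σ=6b of 6 (159bpm 2/4) — PASS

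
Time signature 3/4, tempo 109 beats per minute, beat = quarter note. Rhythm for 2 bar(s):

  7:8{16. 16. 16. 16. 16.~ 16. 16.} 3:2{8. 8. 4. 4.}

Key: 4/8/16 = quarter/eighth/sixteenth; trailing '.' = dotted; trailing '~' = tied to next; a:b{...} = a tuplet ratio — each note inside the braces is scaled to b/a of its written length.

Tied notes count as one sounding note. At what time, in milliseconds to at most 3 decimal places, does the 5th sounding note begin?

1. 0.0ms @ 0 + 235.911ms (3/7)
2. 235.911ms @ 3/7 + 235.911ms (3/7)
3. 471.822ms @ 6/7 + 235.911ms (3/7)
4. 707.733ms @ 9/7 + 235.911ms (3/7)
5. 943.644ms @ 12/7 + 471.822ms (6/7)
6. 1415.465ms @ 18/7 + 235.911ms (3/7)
7. 1651.376ms @ 3 + 275.229ms (1/2)
8. 1926.606ms @ 7/2 + 275.229ms (1/2)
9. 2201.835ms @ 4 + 550.459ms (1)
10. 2752.294ms @ 5 + 550.459ms (1)

note 5 onset = 12/7b = 943.644ms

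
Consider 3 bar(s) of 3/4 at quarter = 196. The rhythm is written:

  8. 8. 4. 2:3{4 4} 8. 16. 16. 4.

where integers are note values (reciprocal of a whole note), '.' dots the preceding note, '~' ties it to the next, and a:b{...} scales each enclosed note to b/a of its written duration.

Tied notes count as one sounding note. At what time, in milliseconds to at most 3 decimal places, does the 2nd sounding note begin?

1. 0.0ms @ 0 + 229.592ms (3/4)
2. 229.592ms @ 3/4 + 229.592ms (3/4)
3. 459.184ms @ 3/2 + 459.184ms (3/2)
4. 918.367ms @ 3 + 459.184ms (3/2)
5. 1377.551ms @ 9/2 + 459.184ms (3/2)
6. 1836.735ms @ 6 + 229.592ms (3/4)
7. 2066.327ms @ 27/4 + 114.796ms (3/8)
8. 2181.122ms @ 57/8 + 114.796ms (3/8)
9. 2295.918ms @ 15/2 + 459.184ms (3/2)

note 2 onset = 3/4b = 229.592ms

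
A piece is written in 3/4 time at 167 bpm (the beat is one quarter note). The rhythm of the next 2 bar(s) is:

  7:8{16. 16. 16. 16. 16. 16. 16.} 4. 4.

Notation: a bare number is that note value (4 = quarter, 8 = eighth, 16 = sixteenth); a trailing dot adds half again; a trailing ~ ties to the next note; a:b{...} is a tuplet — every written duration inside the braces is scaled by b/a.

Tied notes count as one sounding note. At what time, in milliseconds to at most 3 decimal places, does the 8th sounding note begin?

note 8 onset = 3b = 1077.844ms

1. 0.0ms @ 0 + 153.978ms (3/7)
2. 153.978ms @ 3/7 + 153.978ms (3/7)
3. 307.956ms @ 6/7 + 153.978ms (3/7)
4. 461.933ms @ 9/7 + 153.978ms (3/7)
5. 615.911ms @ 12/7 + 153.978ms (3/7)
6. 769.889ms @ 15/7 + 153.978ms (3/7)
7. 923.867ms @ 18/7 + 153.978ms (3/7)
8. 1077.844ms @ 3 + 538.922ms (3/2)
9. 1616.766ms @ 9/2 + 538.922ms (3/2)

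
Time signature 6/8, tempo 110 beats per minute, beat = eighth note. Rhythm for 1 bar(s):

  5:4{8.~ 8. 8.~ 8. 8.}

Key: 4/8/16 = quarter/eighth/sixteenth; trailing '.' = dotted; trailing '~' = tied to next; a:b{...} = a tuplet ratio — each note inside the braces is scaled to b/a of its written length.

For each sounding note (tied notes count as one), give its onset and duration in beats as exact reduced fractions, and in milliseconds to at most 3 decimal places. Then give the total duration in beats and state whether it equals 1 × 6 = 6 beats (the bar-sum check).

1) 0.0ms=0b +1309.091ms=12/5b
2) 1309.091ms=12/5b +1309.091ms=12/5b
3) 2618.182ms=24/5b +654.545ms=6/5b
Σ=6b of 6 (110bpm 6/8) — PASS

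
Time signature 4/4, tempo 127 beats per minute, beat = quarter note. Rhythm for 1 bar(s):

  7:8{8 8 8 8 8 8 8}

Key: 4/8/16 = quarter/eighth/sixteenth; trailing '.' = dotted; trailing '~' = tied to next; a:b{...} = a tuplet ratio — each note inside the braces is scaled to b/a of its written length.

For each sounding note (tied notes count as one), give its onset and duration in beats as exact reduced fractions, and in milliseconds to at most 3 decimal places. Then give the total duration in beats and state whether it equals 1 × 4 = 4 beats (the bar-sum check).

1) 0.0ms=0b +269.966ms=4/7b
2) 269.966ms=4/7b +269.966ms=4/7b
3) 539.933ms=8/7b +269.966ms=4/7b
4) 809.899ms=12/7b +269.966ms=4/7b
5) 1079.865ms=16/7b +269.966ms=4/7b
6) 1349.831ms=20/7b +269.966ms=4/7b
7) 1619.798ms=24/7b +269.966ms=4/7b
Σ=4b of 4 (127bpm 4/4) — PASS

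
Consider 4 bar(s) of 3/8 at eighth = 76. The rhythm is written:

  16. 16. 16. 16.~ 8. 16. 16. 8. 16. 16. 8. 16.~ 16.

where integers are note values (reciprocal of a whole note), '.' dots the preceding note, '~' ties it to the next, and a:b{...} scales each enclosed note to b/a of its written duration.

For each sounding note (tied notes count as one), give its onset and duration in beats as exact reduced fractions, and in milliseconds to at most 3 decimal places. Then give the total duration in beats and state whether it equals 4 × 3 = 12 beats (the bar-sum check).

1) 0.0ms=0b +592.105ms=3/4b
2) 592.105ms=3/4b +592.105ms=3/4b
3) 1184.211ms=3/2b +592.105ms=3/4b
4) 1776.316ms=9/4b +1776.316ms=9/4b
5) 3552.632ms=9/2b +592.105ms=3/4b
6) 4144.737ms=21/4b +592.105ms=3/4b
7) 4736.842ms=6b +1184.211ms=3/2b
8) 5921.053ms=15/2b +592.105ms=3/4b
9) 6513.158ms=33/4b +592.105ms=3/4b
10) 7105.263ms=9b +1184.211ms=3/2b
11) 8289.474ms=21/2b +1184.211ms=3/2b
Σ=12b of 12 (76bpm 3/8) — PASS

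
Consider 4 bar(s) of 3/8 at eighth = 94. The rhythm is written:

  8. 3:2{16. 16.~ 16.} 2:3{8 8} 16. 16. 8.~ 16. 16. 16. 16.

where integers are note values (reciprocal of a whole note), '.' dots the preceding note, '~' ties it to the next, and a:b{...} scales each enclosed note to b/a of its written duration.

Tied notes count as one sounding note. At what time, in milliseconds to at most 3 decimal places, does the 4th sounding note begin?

1. 0.0ms @ 0 + 957.447ms (3/2)
2. 957.447ms @ 3/2 + 319.149ms (1/2)
3. 1276.596ms @ 2 + 638.298ms (1)
4. 1914.894ms @ 3 + 957.447ms (3/2)
5. 2872.34ms @ 9/2 + 957.447ms (3/2)
6. 3829.787ms @ 6 + 478.723ms (3/4)
7. 4308.511ms @ 27/4 + 478.723ms (3/4)
8. 4787.234ms @ 15/2 + 1436.17ms (9/4)
9. 6223.404ms @ 39/4 + 478.723ms (3/4)
10. 6702.128ms @ 21/2 + 478.723ms (3/4)
11. 7180.851ms @ 45/4 + 478.723ms (3/4)

note 4 onset = 3b = 1914.894ms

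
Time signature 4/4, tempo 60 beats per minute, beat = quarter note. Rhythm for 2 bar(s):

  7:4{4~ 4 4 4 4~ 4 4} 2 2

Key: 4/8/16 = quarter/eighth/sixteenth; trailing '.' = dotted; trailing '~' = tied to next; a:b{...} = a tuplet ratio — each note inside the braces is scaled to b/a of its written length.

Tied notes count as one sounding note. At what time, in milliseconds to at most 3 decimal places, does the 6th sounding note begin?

1. 0.0ms @ 0 + 1142.857ms (8/7)
2. 1142.857ms @ 8/7 + 571.429ms (4/7)
3. 1714.286ms @ 12/7 + 571.429ms (4/7)
4. 2285.714ms @ 16/7 + 1142.857ms (8/7)
5. 3428.571ms @ 24/7 + 571.429ms (4/7)
6. 4000.0ms @ 4 + 2000.0ms (2)
7. 6000.0ms @ 6 + 2000.0ms (2)

note 6 onset = 4b = 4000.0ms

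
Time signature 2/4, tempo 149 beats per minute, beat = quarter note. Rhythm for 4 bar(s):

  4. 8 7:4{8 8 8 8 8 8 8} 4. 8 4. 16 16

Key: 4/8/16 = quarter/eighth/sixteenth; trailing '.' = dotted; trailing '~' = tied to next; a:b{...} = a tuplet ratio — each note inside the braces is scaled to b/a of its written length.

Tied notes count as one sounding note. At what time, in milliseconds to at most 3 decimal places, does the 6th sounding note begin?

1. 0.0ms @ 0 + 604.027ms (3/2)
2. 604.027ms @ 3/2 + 201.342ms (1/2)
3. 805.369ms @ 2 + 115.053ms (2/7)
4. 920.422ms @ 16/7 + 115.053ms (2/7)
5. 1035.475ms @ 18/7 + 115.053ms (2/7)
6. 1150.527ms @ 20/7 + 115.053ms (2/7)
7. 1265.58ms @ 22/7 + 115.053ms (2/7)
8. 1380.633ms @ 24/7 + 115.053ms (2/7)
9. 1495.686ms @ 26/7 + 115.053ms (2/7)
10. 1610.738ms @ 4 + 604.027ms (3/2)
11. 2214.765ms @ 11/2 + 201.342ms (1/2)
12. 2416.107ms @ 6 + 604.027ms (3/2)
13. 3020.134ms @ 15/2 + 100.671ms (1/4)
14. 3120.805ms @ 31/4 + 100.671ms (1/4)

note 6 onset = 20/7b = 1150.527ms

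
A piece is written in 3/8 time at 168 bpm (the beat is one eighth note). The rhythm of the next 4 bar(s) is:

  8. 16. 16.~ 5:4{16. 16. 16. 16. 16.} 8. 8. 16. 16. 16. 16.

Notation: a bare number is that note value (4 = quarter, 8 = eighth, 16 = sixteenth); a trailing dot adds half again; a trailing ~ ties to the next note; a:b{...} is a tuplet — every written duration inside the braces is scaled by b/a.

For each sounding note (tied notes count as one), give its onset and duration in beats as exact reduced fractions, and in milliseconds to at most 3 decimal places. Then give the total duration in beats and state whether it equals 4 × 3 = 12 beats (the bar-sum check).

1) 0.0ms=0b +535.714ms=3/2b
2) 535.714ms=3/2b +267.857ms=3/4b
3) 803.571ms=9/4b +482.143ms=27/20b
4) 1285.714ms=18/5b +214.286ms=3/5b
5) 1500.0ms=21/5b +214.286ms=3/5b
6) 1714.286ms=24/5b +214.286ms=3/5b
7) 1928.571ms=27/5b +214.286ms=3/5b
8) 2142.857ms=6b +535.714ms=3/2b
9) 2678.571ms=15/2b +535.714ms=3/2b
10) 3214.286ms=9b +267.857ms=3/4b
11) 3482.143ms=39/4b +267.857ms=3/4b
12) 3750.0ms=21/2b +267.857ms=3/4b
13) 4017.857ms=45/4b +267.857ms=3/4b
Σ=12b of 12 (168bpm 3/8) — PASS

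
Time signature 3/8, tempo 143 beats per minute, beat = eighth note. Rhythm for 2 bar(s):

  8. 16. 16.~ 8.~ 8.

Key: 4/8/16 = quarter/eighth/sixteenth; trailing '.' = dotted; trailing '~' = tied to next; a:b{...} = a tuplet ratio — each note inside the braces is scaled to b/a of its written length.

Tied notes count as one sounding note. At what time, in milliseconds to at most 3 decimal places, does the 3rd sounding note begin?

note 3 onset = 9/4b = 944.056ms

1. 0.0ms @ 0 + 629.371ms (3/2)
2. 629.371ms @ 3/2 + 314.685ms (3/4)
3. 944.056ms @ 9/4 + 1573.427ms (15/4)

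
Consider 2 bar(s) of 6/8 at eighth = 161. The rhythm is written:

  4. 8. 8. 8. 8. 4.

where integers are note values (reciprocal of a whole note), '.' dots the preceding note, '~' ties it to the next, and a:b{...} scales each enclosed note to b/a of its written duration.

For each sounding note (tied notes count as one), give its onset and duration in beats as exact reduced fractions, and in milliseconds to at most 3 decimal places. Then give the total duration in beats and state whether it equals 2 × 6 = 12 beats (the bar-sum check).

1) 0.0ms=0b +1118.012ms=3b
2) 1118.012ms=3b +559.006ms=3/2b
3) 1677.019ms=9/2b +559.006ms=3/2b
4) 2236.025ms=6b +559.006ms=3/2b
5) 2795.031ms=15/2b +559.006ms=3/2b
6) 3354.037ms=9b +1118.012ms=3b
Σ=12b of 12 (161bpm 6/8) — PASS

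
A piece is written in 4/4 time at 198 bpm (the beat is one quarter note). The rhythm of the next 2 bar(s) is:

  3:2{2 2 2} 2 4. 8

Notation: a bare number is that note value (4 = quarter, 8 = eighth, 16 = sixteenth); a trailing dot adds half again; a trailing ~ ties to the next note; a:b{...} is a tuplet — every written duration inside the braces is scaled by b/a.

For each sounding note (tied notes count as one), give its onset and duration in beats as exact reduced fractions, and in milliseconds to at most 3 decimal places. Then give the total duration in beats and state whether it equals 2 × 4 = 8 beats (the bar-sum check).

1) 0.0ms=0b +404.04ms=4/3b
2) 404.04ms=4/3b +404.04ms=4/3b
3) 808.081ms=8/3b +404.04ms=4/3b
4) 1212.121ms=4b +606.061ms=2b
5) 1818.182ms=6b +454.545ms=3/2b
6) 2272.727ms=15/2b +151.515ms=1/2b
Σ=8b of 8 (198bpm 4/4) — PASS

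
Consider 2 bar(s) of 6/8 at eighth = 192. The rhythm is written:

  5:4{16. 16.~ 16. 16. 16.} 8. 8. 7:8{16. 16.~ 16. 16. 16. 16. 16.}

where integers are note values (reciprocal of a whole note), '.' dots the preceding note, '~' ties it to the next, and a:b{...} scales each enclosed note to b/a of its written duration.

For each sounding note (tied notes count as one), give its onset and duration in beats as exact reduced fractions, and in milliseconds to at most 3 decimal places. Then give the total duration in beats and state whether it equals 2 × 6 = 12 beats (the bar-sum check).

1) 0.0ms=0b +187.5ms=3/5b
2) 187.5ms=3/5b +375.0ms=6/5b
3) 562.5ms=9/5b +187.5ms=3/5b
4) 750.0ms=12/5b +187.5ms=3/5b
5) 937.5ms=3b +468.75ms=3/2b
6) 1406.25ms=9/2b +468.75ms=3/2b
7) 1875.0ms=6b +267.857ms=6/7b
8) 2142.857ms=48/7b +535.714ms=12/7b
9) 2678.571ms=60/7b +267.857ms=6/7b
10) 2946.429ms=66/7b +267.857ms=6/7b
11) 3214.286ms=72/7b +267.857ms=6/7b
12) 3482.143ms=78/7b +267.857ms=6/7b
Σ=12b of 12 (192bpm 6/8) — PASS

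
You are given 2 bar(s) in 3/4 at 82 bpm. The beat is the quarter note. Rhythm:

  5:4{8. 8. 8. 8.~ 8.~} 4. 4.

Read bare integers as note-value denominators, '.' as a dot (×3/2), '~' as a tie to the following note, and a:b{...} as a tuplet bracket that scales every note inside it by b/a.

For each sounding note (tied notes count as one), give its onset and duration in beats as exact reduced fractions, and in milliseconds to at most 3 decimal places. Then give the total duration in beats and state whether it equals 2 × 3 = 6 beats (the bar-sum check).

1) 0.0ms=0b +439.024ms=3/5b
2) 439.024ms=3/5b +439.024ms=3/5b
3) 878.049ms=6/5b +439.024ms=3/5b
4) 1317.073ms=9/5b +1975.61ms=27/10b
5) 3292.683ms=9/2b +1097.561ms=3/2b
Σ=6b of 6 (82bpm 3/4) — PASS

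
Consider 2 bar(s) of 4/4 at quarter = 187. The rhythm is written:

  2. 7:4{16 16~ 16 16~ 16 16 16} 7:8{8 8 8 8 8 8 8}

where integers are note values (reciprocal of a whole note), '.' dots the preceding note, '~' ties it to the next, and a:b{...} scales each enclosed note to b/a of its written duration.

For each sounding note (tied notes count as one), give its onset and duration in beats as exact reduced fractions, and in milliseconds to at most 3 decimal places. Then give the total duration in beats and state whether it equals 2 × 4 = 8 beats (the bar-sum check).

1) 0.0ms=0b +962.567ms=3b
2) 962.567ms=3b +45.837ms=1/7b
3) 1008.403ms=22/7b +91.673ms=2/7b
4) 1100.076ms=24/7b +91.673ms=2/7b
5) 1191.749ms=26/7b +45.837ms=1/7b
6) 1237.586ms=27/7b +45.837ms=1/7b
7) 1283.422ms=4b +183.346ms=4/7b
8) 1466.769ms=32/7b +183.346ms=4/7b
9) 1650.115ms=36/7b +183.346ms=4/7b
10) 1833.461ms=40/7b +183.346ms=4/7b
11) 2016.807ms=44/7b +183.346ms=4/7b
12) 2200.153ms=48/7b +183.346ms=4/7b
13) 2383.499ms=52/7b +183.346ms=4/7b
Σ=8b of 8 (187bpm 4/4) — PASS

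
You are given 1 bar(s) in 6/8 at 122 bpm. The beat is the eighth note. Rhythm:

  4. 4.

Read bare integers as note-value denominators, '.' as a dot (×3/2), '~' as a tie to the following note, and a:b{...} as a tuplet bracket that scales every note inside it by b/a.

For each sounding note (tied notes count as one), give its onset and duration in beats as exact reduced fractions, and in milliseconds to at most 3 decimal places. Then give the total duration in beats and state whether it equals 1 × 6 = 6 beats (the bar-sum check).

1) 0.0ms=0b +1475.41ms=3b
2) 1475.41ms=3b +1475.41ms=3b
Σ=6b of 6 (122bpm 6/8) — PASS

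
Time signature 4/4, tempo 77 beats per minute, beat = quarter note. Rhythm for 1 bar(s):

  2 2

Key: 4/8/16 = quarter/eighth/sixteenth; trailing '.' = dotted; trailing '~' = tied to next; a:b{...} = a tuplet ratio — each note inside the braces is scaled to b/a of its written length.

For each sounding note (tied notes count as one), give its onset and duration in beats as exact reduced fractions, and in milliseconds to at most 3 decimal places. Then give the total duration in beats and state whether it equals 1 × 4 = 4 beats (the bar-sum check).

1) 0.0ms=0b +1558.442ms=2b
2) 1558.442ms=2b +1558.442ms=2b
Σ=4b of 4 (77bpm 4/4) — PASS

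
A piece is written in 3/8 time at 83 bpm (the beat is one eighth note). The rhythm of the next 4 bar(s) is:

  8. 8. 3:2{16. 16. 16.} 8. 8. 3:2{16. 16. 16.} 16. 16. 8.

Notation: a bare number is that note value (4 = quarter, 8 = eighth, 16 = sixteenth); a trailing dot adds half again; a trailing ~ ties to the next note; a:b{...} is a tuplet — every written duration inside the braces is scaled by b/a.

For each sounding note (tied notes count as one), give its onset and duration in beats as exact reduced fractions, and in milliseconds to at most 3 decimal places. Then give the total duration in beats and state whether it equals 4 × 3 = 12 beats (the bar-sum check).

1) 0.0ms=0b +1084.337ms=3/2b
2) 1084.337ms=3/2b +1084.337ms=3/2b
3) 2168.675ms=3b +361.446ms=1/2b
4) 2530.12ms=7/2b +361.446ms=1/2b
5) 2891.566ms=4b +361.446ms=1/2b
6) 3253.012ms=9/2b +1084.337ms=3/2b
7) 4337.349ms=6b +1084.337ms=3/2b
8) 5421.687ms=15/2b +361.446ms=1/2b
9) 5783.133ms=8b +361.446ms=1/2b
10) 6144.578ms=17/2b +361.446ms=1/2b
11) 6506.024ms=9b +542.169ms=3/4b
12) 7048.193ms=39/4b +542.169ms=3/4b
13) 7590.361ms=21/2b +1084.337ms=3/2b
Σ=12b of 12 (83bpm 3/8) — PASS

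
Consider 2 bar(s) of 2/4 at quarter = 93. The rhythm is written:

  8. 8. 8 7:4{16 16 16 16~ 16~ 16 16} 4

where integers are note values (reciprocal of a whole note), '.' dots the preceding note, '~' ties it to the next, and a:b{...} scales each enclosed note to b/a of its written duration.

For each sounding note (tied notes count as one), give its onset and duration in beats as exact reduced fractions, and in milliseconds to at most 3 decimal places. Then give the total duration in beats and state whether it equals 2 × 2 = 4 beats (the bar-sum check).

1) 0.0ms=0b +483.871ms=3/4b
2) 483.871ms=3/4b +483.871ms=3/4b
3) 967.742ms=3/2b +322.581ms=1/2b
4) 1290.323ms=2b +92.166ms=1/7b
5) 1382.488ms=15/7b +92.166ms=1/7b
6) 1474.654ms=16/7b +92.166ms=1/7b
7) 1566.82ms=17/7b +276.498ms=3/7b
8) 1843.318ms=20/7b +92.166ms=1/7b
9) 1935.484ms=3b +645.161ms=1b
Σ=4b of 4 (93bpm 2/4) — PASS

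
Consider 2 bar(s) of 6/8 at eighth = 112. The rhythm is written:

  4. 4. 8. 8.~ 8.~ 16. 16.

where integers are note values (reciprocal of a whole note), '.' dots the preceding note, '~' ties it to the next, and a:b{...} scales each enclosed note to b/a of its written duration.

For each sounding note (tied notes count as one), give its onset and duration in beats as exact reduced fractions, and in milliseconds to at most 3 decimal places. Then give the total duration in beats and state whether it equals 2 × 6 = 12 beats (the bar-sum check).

1) 0.0ms=0b +1607.143ms=3b
2) 1607.143ms=3b +1607.143ms=3b
3) 3214.286ms=6b +803.571ms=3/2b
4) 4017.857ms=15/2b +2008.929ms=15/4b
5) 6026.786ms=45/4b +401.786ms=3/4b
Σ=12b of 12 (112bpm 6/8) — PASS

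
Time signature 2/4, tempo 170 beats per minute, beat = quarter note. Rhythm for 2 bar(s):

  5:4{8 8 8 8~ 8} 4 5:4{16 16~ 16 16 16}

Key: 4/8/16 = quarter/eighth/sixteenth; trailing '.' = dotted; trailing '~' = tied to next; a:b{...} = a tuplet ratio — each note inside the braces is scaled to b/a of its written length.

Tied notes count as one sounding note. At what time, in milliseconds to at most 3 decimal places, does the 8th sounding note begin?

note 8 onset = 18/5b = 1270.588ms

1. 0.0ms @ 0 + 141.176ms (2/5)
2. 141.176ms @ 2/5 + 141.176ms (2/5)
3. 282.353ms @ 4/5 + 141.176ms (2/5)
4. 423.529ms @ 6/5 + 282.353ms (4/5)
5. 705.882ms @ 2 + 352.941ms (1)
6. 1058.824ms @ 3 + 70.588ms (1/5)
7. 1129.412ms @ 16/5 + 141.176ms (2/5)
8. 1270.588ms @ 18/5 + 70.588ms (1/5)
9. 1341.176ms @ 19/5 + 70.588ms (1/5)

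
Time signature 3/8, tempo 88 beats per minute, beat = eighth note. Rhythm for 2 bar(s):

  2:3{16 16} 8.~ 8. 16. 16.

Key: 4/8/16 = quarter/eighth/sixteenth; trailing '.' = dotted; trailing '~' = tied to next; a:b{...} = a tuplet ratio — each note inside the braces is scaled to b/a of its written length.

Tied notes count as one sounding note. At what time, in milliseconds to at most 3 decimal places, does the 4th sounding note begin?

note 4 onset = 9/2b = 3068.182ms

1. 0.0ms @ 0 + 511.364ms (3/4)
2. 511.364ms @ 3/4 + 511.364ms (3/4)
3. 1022.727ms @ 3/2 + 2045.455ms (3)
4. 3068.182ms @ 9/2 + 511.364ms (3/4)
5. 3579.545ms @ 21/4 + 511.364ms (3/4)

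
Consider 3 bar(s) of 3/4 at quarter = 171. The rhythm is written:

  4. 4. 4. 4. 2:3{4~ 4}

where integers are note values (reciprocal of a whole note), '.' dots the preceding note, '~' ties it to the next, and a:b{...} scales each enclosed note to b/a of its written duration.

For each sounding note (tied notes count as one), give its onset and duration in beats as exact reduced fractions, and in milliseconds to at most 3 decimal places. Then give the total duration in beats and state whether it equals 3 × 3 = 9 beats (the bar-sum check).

1) 0.0ms=0b +526.316ms=3/2b
2) 526.316ms=3/2b +526.316ms=3/2b
3) 1052.632ms=3b +526.316ms=3/2b
4) 1578.947ms=9/2b +526.316ms=3/2b
5) 2105.263ms=6b +1052.632ms=3b
Σ=9b of 9 (171bpm 3/4) — PASS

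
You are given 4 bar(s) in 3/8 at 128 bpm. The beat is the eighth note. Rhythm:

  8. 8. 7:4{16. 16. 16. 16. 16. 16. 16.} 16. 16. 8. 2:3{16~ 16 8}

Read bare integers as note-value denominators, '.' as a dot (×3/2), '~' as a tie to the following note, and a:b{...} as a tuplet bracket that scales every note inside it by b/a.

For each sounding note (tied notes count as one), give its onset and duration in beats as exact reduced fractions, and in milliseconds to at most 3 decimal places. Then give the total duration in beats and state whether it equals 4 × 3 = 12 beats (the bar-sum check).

1) 0.0ms=0b +703.125ms=3/2b
2) 703.125ms=3/2b +703.125ms=3/2b
3) 1406.25ms=3b +200.893ms=3/7b
4) 1607.143ms=24/7b +200.893ms=3/7b
5) 1808.036ms=27/7b +200.893ms=3/7b
6) 2008.929ms=30/7b +200.893ms=3/7b
7) 2209.821ms=33/7b +200.893ms=3/7b
8) 2410.714ms=36/7b +200.893ms=3/7b
9) 2611.607ms=39/7b +200.893ms=3/7b
10) 2812.5ms=6b +351.562ms=3/4b
11) 3164.062ms=27/4b +351.562ms=3/4b
12) 3515.625ms=15/2b +703.125ms=3/2b
13) 4218.75ms=9b +703.125ms=3/2b
14) 4921.875ms=21/2b +703.125ms=3/2b
Σ=12b of 12 (128bpm 3/8) — PASS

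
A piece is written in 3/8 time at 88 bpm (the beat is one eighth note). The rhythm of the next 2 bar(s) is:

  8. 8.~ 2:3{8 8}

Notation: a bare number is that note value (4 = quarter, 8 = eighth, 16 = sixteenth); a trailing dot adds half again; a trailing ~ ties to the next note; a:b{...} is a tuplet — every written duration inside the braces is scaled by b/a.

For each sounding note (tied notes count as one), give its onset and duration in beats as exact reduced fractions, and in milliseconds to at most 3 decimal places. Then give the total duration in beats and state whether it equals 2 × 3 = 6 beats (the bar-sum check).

1) 0.0ms=0b +1022.727ms=3/2b
2) 1022.727ms=3/2b +2045.455ms=3b
3) 3068.182ms=9/2b +1022.727ms=3/2b
Σ=6b of 6 (88bpm 3/8) — PASS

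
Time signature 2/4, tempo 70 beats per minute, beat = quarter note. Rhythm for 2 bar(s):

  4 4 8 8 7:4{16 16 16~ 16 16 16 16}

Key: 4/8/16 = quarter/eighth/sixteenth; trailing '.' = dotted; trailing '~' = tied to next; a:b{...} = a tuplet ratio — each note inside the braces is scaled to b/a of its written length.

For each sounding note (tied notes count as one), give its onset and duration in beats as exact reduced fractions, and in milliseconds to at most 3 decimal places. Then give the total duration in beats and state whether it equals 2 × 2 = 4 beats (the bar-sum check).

1) 0.0ms=0b +857.143ms=1b
2) 857.143ms=1b +857.143ms=1b
3) 1714.286ms=2b +428.571ms=1/2b
4) 2142.857ms=5/2b +428.571ms=1/2b
5) 2571.429ms=3b +122.449ms=1/7b
6) 2693.878ms=22/7b +122.449ms=1/7b
7) 2816.327ms=23/7b +244.898ms=2/7b
8) 3061.224ms=25/7b +122.449ms=1/7b
9) 3183.673ms=26/7b +122.449ms=1/7b
10) 3306.122ms=27/7b +122.449ms=1/7b
Σ=4b of 4 (70bpm 2/4) — PASS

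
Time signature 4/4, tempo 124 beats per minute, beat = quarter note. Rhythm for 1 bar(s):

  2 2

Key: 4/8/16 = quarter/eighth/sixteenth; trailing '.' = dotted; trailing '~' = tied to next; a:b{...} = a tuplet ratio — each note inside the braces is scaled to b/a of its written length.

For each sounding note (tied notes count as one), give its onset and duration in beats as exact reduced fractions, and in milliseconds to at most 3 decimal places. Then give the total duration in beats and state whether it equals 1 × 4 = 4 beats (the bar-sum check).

1) 0.0ms=0b +967.742ms=2b
2) 967.742ms=2b +967.742ms=2b
Σ=4b of 4 (124bpm 4/4) — PASS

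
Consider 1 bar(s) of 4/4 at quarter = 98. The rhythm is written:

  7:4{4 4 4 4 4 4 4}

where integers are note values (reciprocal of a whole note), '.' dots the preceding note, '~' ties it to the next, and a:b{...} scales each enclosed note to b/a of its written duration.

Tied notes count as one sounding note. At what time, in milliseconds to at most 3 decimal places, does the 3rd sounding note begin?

note 3 onset = 8/7b = 699.708ms

1. 0.0ms @ 0 + 349.854ms (4/7)
2. 349.854ms @ 4/7 + 349.854ms (4/7)
3. 699.708ms @ 8/7 + 349.854ms (4/7)
4. 1049.563ms @ 12/7 + 349.854ms (4/7)
5. 1399.417ms @ 16/7 + 349.854ms (4/7)
6. 1749.271ms @ 20/7 + 349.854ms (4/7)
7. 2099.125ms @ 24/7 + 349.854ms (4/7)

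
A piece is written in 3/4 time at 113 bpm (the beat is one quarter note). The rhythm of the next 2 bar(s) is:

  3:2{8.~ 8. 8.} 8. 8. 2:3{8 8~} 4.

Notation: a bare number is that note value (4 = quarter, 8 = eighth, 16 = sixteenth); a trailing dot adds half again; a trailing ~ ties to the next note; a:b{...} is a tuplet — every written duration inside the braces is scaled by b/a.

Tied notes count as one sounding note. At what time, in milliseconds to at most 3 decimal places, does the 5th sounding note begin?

1. 0.0ms @ 0 + 530.973ms (1)
2. 530.973ms @ 1 + 265.487ms (1/2)
3. 796.46ms @ 3/2 + 398.23ms (3/4)
4. 1194.69ms @ 9/4 + 398.23ms (3/4)
5. 1592.92ms @ 3 + 398.23ms (3/4)
6. 1991.15ms @ 15/4 + 1194.69ms (9/4)

note 5 onset = 3b = 1592.92ms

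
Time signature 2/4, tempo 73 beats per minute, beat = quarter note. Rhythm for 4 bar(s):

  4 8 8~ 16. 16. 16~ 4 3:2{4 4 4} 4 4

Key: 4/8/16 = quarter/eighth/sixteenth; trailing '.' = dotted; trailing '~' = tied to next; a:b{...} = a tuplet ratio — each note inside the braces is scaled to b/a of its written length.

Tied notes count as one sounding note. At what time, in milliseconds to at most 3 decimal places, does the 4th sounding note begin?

1. 0.0ms @ 0 + 821.918ms (1)
2. 821.918ms @ 1 + 410.959ms (1/2)
3. 1232.877ms @ 3/2 + 719.178ms (7/8)
4. 1952.055ms @ 19/8 + 308.219ms (3/8)
5. 2260.274ms @ 11/4 + 1027.397ms (5/4)
6. 3287.671ms @ 4 + 547.945ms (2/3)
7. 3835.616ms @ 14/3 + 547.945ms (2/3)
8. 4383.562ms @ 16/3 + 547.945ms (2/3)
9. 4931.507ms @ 6 + 821.918ms (1)
10. 5753.425ms @ 7 + 821.918ms (1)

note 4 onset = 19/8b = 1952.055ms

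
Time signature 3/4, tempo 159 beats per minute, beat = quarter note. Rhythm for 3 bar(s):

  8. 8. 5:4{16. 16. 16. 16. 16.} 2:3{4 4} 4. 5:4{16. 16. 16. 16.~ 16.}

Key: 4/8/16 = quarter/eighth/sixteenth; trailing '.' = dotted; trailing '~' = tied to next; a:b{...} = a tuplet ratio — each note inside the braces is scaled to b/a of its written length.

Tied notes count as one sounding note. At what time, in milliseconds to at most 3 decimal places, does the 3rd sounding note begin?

1. 0.0ms @ 0 + 283.019ms (3/4)
2. 283.019ms @ 3/4 + 283.019ms (3/4)
3. 566.038ms @ 3/2 + 113.208ms (3/10)
4. 679.245ms @ 9/5 + 113.208ms (3/10)
5. 792.453ms @ 21/10 + 113.208ms (3/10)
6. 905.66ms @ 12/5 + 113.208ms (3/10)
7. 1018.868ms @ 27/10 + 113.208ms (3/10)
8. 1132.075ms @ 3 + 566.038ms (3/2)
9. 1698.113ms @ 9/2 + 566.038ms (3/2)
10. 2264.151ms @ 6 + 566.038ms (3/2)
11. 2830.189ms @ 15/2 + 113.208ms (3/10)
12. 2943.396ms @ 39/5 + 113.208ms (3/10)
13. 3056.604ms @ 81/10 + 113.208ms (3/10)
14. 3169.811ms @ 42/5 + 226.415ms (3/5)

note 3 onset = 3/2b = 566.038ms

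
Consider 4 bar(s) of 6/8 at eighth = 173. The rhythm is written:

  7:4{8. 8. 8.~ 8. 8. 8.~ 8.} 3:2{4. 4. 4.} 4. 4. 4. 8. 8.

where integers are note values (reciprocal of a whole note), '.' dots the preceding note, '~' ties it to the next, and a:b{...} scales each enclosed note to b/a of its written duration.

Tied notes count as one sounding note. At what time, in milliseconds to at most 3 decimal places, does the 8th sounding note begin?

1. 0.0ms @ 0 + 297.275ms (6/7)
2. 297.275ms @ 6/7 + 297.275ms (6/7)
3. 594.55ms @ 12/7 + 594.55ms (12/7)
4. 1189.1ms @ 24/7 + 297.275ms (6/7)
5. 1486.375ms @ 30/7 + 594.55ms (12/7)
6. 2080.925ms @ 6 + 693.642ms (2)
7. 2774.566ms @ 8 + 693.642ms (2)
8. 3468.208ms @ 10 + 693.642ms (2)
9. 4161.85ms @ 12 + 1040.462ms (3)
10. 5202.312ms @ 15 + 1040.462ms (3)
11. 6242.775ms @ 18 + 1040.462ms (3)
12. 7283.237ms @ 21 + 520.231ms (3/2)
13. 7803.468ms @ 45/2 + 520.231ms (3/2)

note 8 onset = 10b = 3468.208ms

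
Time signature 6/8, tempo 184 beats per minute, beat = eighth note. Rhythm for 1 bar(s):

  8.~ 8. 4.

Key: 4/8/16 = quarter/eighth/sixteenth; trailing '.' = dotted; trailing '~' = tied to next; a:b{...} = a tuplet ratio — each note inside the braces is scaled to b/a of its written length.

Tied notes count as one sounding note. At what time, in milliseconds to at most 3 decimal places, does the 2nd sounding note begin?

1. 0.0ms @ 0 + 978.261ms (3)
2. 978.261ms @ 3 + 978.261ms (3)

note 2 onset = 3b = 978.261ms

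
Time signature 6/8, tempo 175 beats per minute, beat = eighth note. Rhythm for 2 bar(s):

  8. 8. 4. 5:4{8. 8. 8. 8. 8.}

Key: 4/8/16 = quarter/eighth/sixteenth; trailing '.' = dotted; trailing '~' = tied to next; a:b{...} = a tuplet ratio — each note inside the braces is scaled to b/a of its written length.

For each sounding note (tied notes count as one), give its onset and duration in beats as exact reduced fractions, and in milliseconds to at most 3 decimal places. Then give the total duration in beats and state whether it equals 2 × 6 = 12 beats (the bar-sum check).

1) 0.0ms=0b +514.286ms=3/2b
2) 514.286ms=3/2b +514.286ms=3/2b
3) 1028.571ms=3b +1028.571ms=3b
4) 2057.143ms=6b +411.429ms=6/5b
5) 2468.571ms=36/5b +411.429ms=6/5b
6) 2880.0ms=42/5b +411.429ms=6/5b
7) 3291.429ms=48/5b +411.429ms=6/5b
8) 3702.857ms=54/5b +411.429ms=6/5b
Σ=12b of 12 (175bpm 6/8) — PASS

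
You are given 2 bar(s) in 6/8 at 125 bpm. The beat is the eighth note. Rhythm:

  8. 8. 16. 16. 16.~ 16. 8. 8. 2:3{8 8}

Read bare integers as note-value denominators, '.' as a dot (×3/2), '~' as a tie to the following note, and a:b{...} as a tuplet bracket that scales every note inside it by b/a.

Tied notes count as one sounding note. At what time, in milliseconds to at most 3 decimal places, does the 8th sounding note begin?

1. 0.0ms @ 0 + 720.0ms (3/2)
2. 720.0ms @ 3/2 + 720.0ms (3/2)
3. 1440.0ms @ 3 + 360.0ms (3/4)
4. 1800.0ms @ 15/4 + 360.0ms (3/4)
5. 2160.0ms @ 9/2 + 720.0ms (3/2)
6. 2880.0ms @ 6 + 720.0ms (3/2)
7. 3600.0ms @ 15/2 + 720.0ms (3/2)
8. 4320.0ms @ 9 + 720.0ms (3/2)
9. 5040.0ms @ 21/2 + 720.0ms (3/2)

note 8 onset = 9b = 4320.0ms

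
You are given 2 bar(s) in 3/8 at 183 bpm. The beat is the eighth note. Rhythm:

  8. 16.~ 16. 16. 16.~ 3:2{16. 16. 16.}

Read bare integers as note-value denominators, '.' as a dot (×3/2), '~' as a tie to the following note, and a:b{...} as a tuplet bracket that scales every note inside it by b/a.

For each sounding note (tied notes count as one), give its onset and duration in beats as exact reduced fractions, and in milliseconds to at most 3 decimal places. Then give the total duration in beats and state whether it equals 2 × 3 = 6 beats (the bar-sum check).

1) 0.0ms=0b +491.803ms=3/2b
2) 491.803ms=3/2b +491.803ms=3/2b
3) 983.607ms=3b +245.902ms=3/4b
4) 1229.508ms=15/4b +409.836ms=5/4b
5) 1639.344ms=5b +163.934ms=1/2b
6) 1803.279ms=11/2b +163.934ms=1/2b
Σ=6b of 6 (183bpm 3/8) — PASS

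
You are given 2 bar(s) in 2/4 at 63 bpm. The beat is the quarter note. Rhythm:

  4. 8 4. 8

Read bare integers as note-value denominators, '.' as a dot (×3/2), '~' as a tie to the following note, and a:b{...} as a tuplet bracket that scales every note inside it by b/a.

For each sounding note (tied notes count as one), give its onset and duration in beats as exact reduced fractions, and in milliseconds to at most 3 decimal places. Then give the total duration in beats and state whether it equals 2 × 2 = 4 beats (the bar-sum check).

1) 0.0ms=0b +1428.571ms=3/2b
2) 1428.571ms=3/2b +476.19ms=1/2b
3) 1904.762ms=2b +1428.571ms=3/2b
4) 3333.333ms=7/2b +476.19ms=1/2b
Σ=4b of 4 (63bpm 2/4) — PASS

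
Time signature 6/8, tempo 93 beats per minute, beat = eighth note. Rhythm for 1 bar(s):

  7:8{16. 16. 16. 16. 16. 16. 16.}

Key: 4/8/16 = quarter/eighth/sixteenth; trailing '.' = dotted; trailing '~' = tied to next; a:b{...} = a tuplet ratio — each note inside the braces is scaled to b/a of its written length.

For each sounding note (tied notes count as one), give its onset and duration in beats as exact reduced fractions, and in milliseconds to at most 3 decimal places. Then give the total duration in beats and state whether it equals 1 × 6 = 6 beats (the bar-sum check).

1) 0.0ms=0b +552.995ms=6/7b
2) 552.995ms=6/7b +552.995ms=6/7b
3) 1105.991ms=12/7b +552.995ms=6/7b
4) 1658.986ms=18/7b +552.995ms=6/7b
5) 2211.982ms=24/7b +552.995ms=6/7b
6) 2764.977ms=30/7b +552.995ms=6/7b
7) 3317.972ms=36/7b +552.995ms=6/7b
Σ=6b of 6 (93bpm 6/8) — PASS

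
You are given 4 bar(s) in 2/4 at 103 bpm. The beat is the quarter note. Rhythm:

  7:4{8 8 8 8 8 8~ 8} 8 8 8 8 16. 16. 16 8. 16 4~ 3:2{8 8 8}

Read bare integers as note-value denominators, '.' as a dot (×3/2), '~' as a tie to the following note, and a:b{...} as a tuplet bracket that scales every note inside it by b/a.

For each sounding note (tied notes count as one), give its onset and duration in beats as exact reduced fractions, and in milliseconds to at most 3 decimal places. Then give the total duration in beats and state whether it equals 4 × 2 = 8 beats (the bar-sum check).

1) 0.0ms=0b +166.436ms=2/7b
2) 166.436ms=2/7b +166.436ms=2/7b
3) 332.871ms=4/7b +166.436ms=2/7b
4) 499.307ms=6/7b +166.436ms=2/7b
5) 665.742ms=8/7b +166.436ms=2/7b
6) 832.178ms=10/7b +332.871ms=4/7b
7) 1165.049ms=2b +291.262ms=1/2b
8) 1456.311ms=5/2b +291.262ms=1/2b
9) 1747.573ms=3b +291.262ms=1/2b
10) 2038.835ms=7/2b +291.262ms=1/2b
11) 2330.097ms=4b +218.447ms=3/8b
12) 2548.544ms=35/8b +218.447ms=3/8b
13) 2766.99ms=19/4b +145.631ms=1/4b
14) 2912.621ms=5b +436.893ms=3/4b
15) 3349.515ms=23/4b +145.631ms=1/4b
16) 3495.146ms=6b +776.699ms=4/3b
17) 4271.845ms=22/3b +194.175ms=1/3b
18) 4466.019ms=23/3b +194.175ms=1/3b
Σ=8b of 8 (103bpm 2/4) — PASS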